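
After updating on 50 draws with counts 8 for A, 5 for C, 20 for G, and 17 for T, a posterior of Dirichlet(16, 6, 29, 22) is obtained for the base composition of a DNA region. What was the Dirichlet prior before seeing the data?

Dirichlet(8, 1, 9, 5)

For a Dirichlet(α) prior with multinomial counts c, the posterior is Dirichlet(α + c) componentwise.
Subtract each count from the matching posterior parameter: 16−8=8, 6−5=1, 29−20=9, 22−17=5.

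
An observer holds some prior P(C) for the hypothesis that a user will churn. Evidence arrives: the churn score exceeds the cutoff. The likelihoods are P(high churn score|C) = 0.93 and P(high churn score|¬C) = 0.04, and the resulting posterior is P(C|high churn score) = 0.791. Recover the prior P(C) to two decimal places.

Bayes' rule in odds form gives O(C|E) = O(C)·[P(E|C)/P(E|¬C)], hence O(C) = O(C|E)/LR.
Posterior odds = 0.791/(1−0.791) = 3.7847. LR = 0.93/0.04 = 23.2500.
Prior odds = 3.7847/23.2500 = 0.1628, so P(C) = 0.1628/(1+0.1628) ≈ 0.14.

P(C) = 0.14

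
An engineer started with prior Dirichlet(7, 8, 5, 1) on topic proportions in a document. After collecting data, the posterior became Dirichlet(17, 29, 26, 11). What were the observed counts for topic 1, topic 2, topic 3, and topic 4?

counts (10, 21, 21, 10)

For a Dirichlet(α) prior with multinomial counts c, the posterior is Dirichlet(α + c) componentwise.
Counts are posterior − prior componentwise: 17−7=10, 29−8=21, 26−5=21, 11−1=10.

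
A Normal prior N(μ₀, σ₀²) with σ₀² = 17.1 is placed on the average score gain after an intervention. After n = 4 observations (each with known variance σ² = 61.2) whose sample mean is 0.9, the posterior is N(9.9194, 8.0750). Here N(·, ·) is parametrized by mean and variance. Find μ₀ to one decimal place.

With known observation variance, the Normal–Normal posterior has precision τ_n = τ₀ + n/σ² and mean μ_n = (τ₀μ₀ + (n/σ²)x̄)/τ_n.
Here τ₀ = 1/17.1 = 0.058480 and τ_data = 4/61.2 = 0.065359, so τ_n = 0.123839.
Rearranging for μ₀: μ₀ = (μ_n·τ_n − τ_data·x̄)/τ₀ = (9.9194·0.123839 − 0.065359·0.9) / 0.058480 = 1.169585/0.058480 ≈ 20.0.

μ₀ = 20.0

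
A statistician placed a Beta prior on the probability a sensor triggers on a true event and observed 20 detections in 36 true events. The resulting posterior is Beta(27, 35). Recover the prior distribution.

Beta(7, 19)

A Beta(a, b) prior with s successes and f failures in binomial data gives a Beta(a+s, b+f) posterior.
Subtract the data counts: 27−20=7, 35−16=19.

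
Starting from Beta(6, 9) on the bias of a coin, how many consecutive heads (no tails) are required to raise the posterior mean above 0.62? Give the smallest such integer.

After k heads and 0 tails the posterior is Beta(6+k, 9), with mean (6+k)/(6+9+k).
Set (6+k)/(15+k) > 0.62 and solve: k > (0.62·15 − 6)/(1 − 0.62) = 8.684.
The smallest integer exceeding 8.684 is 9, and checking k=9: (15)/(24) = 0.6250 > 0.62.

k = 9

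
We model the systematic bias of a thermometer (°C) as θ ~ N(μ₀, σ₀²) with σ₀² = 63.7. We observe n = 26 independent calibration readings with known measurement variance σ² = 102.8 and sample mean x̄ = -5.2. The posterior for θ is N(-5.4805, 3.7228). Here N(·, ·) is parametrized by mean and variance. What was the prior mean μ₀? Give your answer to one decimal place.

μ₀ = -10.0

With known observation variance, the Normal–Normal posterior has precision τ_n = τ₀ + n/σ² and mean μ_n = (τ₀μ₀ + (n/σ²)x̄)/τ_n.
Here τ₀ = 1/63.7 = 0.015699 and τ_data = 26/102.8 = 0.252918, so τ_n = 0.268617.
Rearranging for μ₀: μ₀ = (μ_n·τ_n − τ_data·x̄)/τ₀ = (-5.4805·0.268617 − 0.252918·-5.2) / 0.015699 = -0.156982/0.015699 ≈ -10.0.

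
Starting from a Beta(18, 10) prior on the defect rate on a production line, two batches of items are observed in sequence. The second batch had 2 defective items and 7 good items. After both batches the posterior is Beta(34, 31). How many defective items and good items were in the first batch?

14 defective items and 14 good items

Because Beta–binomial updating is additive in the counts, the combined data contributed (α_post−α_prior, β_post−β_prior) successes and failures.
Total across both batches: 34−18=16 defective items, 31−10=21 good items.
Subtract the second batch: 16−2=14 defective items and 21−7=14 good items.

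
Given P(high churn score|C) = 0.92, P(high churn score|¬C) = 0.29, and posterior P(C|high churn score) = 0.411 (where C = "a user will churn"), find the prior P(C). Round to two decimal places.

Bayes' rule in odds form gives O(C|E) = O(C)·[P(E|C)/P(E|¬C)], hence O(C) = O(C|E)/LR.
Posterior odds = 0.411/(1−0.411) = 0.6978. LR = 0.92/0.29 = 3.1724.
Prior odds = 0.6978/3.1724 = 0.2200, so P(C) = 0.2200/(1+0.2200) ≈ 0.18.

P(C) = 0.18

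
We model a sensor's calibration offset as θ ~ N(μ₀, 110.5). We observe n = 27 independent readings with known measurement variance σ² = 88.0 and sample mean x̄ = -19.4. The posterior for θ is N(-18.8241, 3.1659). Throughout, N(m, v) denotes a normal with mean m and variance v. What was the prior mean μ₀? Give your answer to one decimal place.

The posterior mean is a precision-weighted average: μ_n = (τ₀μ₀ + τ_data·x̄)/(τ₀+τ_data), with τ₀=1/σ₀² and τ_data=n/σ².
Here τ₀ = 1/110.5 = 0.009050 and τ_data = 27/88.0 = 0.306818, so τ_n = 0.315868.
Rearranging for μ₀: μ₀ = (μ_n·τ_n − τ_data·x̄)/τ₀ = (-18.8241·0.315868 − 0.306818·-19.4) / 0.009050 = 0.006338/0.009050 ≈ 0.7.

μ₀ = 0.7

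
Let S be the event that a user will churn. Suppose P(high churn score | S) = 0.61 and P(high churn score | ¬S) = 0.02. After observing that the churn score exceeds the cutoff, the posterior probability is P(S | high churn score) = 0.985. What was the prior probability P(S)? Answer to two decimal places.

In odds form, posterior odds = prior odds × likelihood ratio, so prior odds = posterior odds ÷ LR.
Posterior odds = 0.985/(1−0.985) = 65.6667. LR = 0.61/0.02 = 30.5000.
Prior odds = 65.6667/30.5000 = 2.1530, so P(S) = 2.1530/(1+2.1530) ≈ 0.68.

P(S) = 0.68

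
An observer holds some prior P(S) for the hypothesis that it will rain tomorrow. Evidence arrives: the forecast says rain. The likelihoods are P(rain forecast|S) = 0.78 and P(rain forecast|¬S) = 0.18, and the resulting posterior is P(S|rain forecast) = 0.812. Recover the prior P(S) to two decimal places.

Bayes' rule in odds form gives O(S|E) = O(S)·[P(E|S)/P(E|¬S)], hence O(S) = O(S|E)/LR.
Posterior odds = 0.812/(1−0.812) = 4.3191. LR = 0.78/0.18 = 4.3333.
Prior odds = 4.3191/4.3333 = 0.9967, so P(S) = 0.9967/(1+0.9967) ≈ 0.50.

P(S) = 0.50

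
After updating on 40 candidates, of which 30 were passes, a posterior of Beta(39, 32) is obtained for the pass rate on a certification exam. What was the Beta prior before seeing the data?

Beta is conjugate to the binomial likelihood: posterior = Beta(α+s, β+f).
Subtract the data counts: 39−30=9, 32−10=22.

Beta(9, 22)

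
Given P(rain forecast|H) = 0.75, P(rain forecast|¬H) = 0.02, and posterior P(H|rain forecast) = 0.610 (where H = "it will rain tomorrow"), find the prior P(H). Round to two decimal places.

P(H) = 0.04

In odds form, posterior odds = prior odds × likelihood ratio, so prior odds = posterior odds ÷ LR.
Posterior odds = 0.610/(1−0.610) = 1.5641. LR = 0.75/0.02 = 37.5000.
Prior odds = 1.5641/37.5000 = 0.0417, so P(H) = 0.0417/(1+0.0417) ≈ 0.04.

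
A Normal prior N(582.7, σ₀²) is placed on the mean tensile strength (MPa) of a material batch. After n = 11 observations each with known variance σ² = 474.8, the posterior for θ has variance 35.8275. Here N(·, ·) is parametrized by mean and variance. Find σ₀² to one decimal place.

Posterior precision equals prior precision plus data precision: 1/σ_n² = 1/σ₀² + n/σ².
So 1/σ₀² = 1/35.8275 − 11/474.8 = 0.027912 − 0.023168 = 0.004744.
Hence σ₀² = 1/0.004744 ≈ 210.8.

σ₀² = 210.8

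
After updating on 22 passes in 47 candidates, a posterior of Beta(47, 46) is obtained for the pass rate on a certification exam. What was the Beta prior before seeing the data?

Beta(25, 21)

Under Beta–binomial conjugacy the posterior parameters are (α+s, β+f).
Subtract the data counts: 47−22=25, 46−25=21.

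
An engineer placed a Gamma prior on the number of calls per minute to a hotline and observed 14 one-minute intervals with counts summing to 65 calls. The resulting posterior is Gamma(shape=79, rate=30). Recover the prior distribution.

A Gamma(α, β) prior (rate parametrization) on a Poisson rate with n observations summing to S gives posterior Gamma(α+S, β+n).
So α = 79 − 65 = 14 and β = 30 − 14 = 16.

Gamma(shape=14, rate=16)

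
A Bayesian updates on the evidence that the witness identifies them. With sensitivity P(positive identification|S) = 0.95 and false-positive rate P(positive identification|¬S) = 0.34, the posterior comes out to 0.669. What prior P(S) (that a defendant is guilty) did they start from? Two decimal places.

P(S) = 0.42

In odds form, posterior odds = prior odds × likelihood ratio, so prior odds = posterior odds ÷ LR.
Posterior odds = 0.669/(1−0.669) = 2.0211. LR = 0.95/0.34 = 2.7941.
Prior odds = 2.0211/2.7941 = 0.7233, so P(S) = 0.7233/(1+0.7233) ≈ 0.42.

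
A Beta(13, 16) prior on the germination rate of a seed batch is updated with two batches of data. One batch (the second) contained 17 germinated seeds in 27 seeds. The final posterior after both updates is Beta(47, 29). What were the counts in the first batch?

17 germinated seeds and 3 non-germinating seeds

Because Beta–binomial updating is additive in the counts, the combined data contributed (α_post−α_prior, β_post−β_prior) successes and failures.
Total across both batches: 47−13=34 germinated seeds, 29−16=13 non-germinating seeds.
Subtract the second batch: 34−17=17 germinated seeds and 13−10=3 non-germinating seeds.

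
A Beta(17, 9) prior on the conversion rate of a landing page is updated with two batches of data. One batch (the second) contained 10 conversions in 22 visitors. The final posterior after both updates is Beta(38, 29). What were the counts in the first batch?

11 conversions and 8 bounces

Because Beta–binomial updating is additive in the counts, the combined data contributed (α_post−α_prior, β_post−β_prior) successes and failures.
Total across both batches: 38−17=21 conversions, 29−9=20 bounces.
Subtract the second batch: 21−10=11 conversions and 20−12=8 bounces.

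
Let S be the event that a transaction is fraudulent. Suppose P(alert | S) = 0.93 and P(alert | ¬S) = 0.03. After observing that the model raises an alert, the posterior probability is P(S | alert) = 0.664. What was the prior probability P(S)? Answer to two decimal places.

Bayes' rule in odds form gives O(S|E) = O(S)·[P(E|S)/P(E|¬S)], hence O(S) = O(S|E)/LR.
Posterior odds = 0.664/(1−0.664) = 1.9762. LR = 0.93/0.03 = 31.0000.
Prior odds = 1.9762/31.0000 = 0.0637, so P(S) = 0.0637/(1+0.0637) ≈ 0.06.

P(S) = 0.06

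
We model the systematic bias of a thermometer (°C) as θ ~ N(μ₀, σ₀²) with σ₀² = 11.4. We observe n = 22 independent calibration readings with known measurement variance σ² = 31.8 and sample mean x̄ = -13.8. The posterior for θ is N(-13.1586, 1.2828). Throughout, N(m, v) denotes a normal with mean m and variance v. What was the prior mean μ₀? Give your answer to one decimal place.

With known observation variance, the Normal–Normal posterior has precision τ_n = τ₀ + n/σ² and mean μ_n = (τ₀μ₀ + (n/σ²)x̄)/τ_n.
Here τ₀ = 1/11.4 = 0.087719 and τ_data = 22/31.8 = 0.691824, so τ_n = 0.779543.
Rearranging for μ₀: μ₀ = (μ_n·τ_n − τ_data·x̄)/τ₀ = (-13.1586·0.779543 − 0.691824·-13.8) / 0.087719 = -0.710523/0.087719 ≈ -8.1.

μ₀ = -8.1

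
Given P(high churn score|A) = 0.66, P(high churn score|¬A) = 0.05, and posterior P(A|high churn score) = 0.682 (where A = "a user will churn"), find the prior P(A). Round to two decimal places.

P(A) = 0.14

Bayes' rule in odds form gives O(A|E) = O(A)·[P(E|A)/P(E|¬A)], hence O(A) = O(A|E)/LR.
Posterior odds = 0.682/(1−0.682) = 2.1447. LR = 0.66/0.05 = 13.2000.
Prior odds = 2.1447/13.2000 = 0.1625, so P(A) = 0.1625/(1+0.1625) ≈ 0.14.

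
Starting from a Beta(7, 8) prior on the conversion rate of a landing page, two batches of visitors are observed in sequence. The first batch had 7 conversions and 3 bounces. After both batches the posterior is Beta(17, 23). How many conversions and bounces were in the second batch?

Sequential conjugate updates are equivalent to a single update on the pooled data, so total successes = posterior α − prior α and total failures = posterior β − prior β.
Total across both batches: 17−7=10 conversions, 23−8=15 bounces.
Subtract the first batch: 10−7=3 conversions and 15−3=12 bounces.

3 conversions and 12 bounces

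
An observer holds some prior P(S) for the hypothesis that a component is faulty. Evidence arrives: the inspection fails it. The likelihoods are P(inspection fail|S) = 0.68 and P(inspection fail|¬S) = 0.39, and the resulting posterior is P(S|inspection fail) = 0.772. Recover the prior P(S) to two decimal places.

Bayes' rule in odds form gives O(S|E) = O(S)·[P(E|S)/P(E|¬S)], hence O(S) = O(S|E)/LR.
Posterior odds = 0.772/(1−0.772) = 3.3860. LR = 0.68/0.39 = 1.7436.
Prior odds = 3.3860/1.7436 = 1.9420, so P(S) = 1.9420/(1+1.9420) ≈ 0.66.

P(S) = 0.66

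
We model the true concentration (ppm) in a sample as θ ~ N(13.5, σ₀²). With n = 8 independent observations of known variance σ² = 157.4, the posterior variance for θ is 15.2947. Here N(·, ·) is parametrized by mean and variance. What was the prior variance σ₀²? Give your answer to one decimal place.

σ₀² = 68.7

Posterior precision equals prior precision plus data precision: 1/σ_n² = 1/σ₀² + n/σ².
So 1/σ₀² = 1/15.2947 − 8/157.4 = 0.065382 − 0.050826 = 0.014556.
Hence σ₀² = 1/0.014556 ≈ 68.7.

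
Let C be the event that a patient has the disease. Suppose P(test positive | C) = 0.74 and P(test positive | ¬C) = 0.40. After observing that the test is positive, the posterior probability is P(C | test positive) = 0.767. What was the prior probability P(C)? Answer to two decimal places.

P(C) = 0.64

Bayes' rule in odds form gives O(C|E) = O(C)·[P(E|C)/P(E|¬C)], hence O(C) = O(C|E)/LR.
Posterior odds = 0.767/(1−0.767) = 3.2918. LR = 0.74/0.40 = 1.8500.
Prior odds = 3.2918/1.8500 = 1.7794, so P(C) = 1.7794/(1+1.7794) ≈ 0.64.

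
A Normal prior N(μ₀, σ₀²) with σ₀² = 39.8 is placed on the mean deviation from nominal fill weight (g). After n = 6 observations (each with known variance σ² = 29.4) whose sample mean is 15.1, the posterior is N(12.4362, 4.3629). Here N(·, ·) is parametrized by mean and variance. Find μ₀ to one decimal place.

μ₀ = -9.2

The posterior mean is a precision-weighted average: μ_n = (τ₀μ₀ + τ_data·x̄)/(τ₀+τ_data), with τ₀=1/σ₀² and τ_data=n/σ².
Here τ₀ = 1/39.8 = 0.025126 and τ_data = 6/29.4 = 0.204082, so τ_n = 0.229208.
Rearranging for μ₀: μ₀ = (μ_n·τ_n − τ_data·x̄)/τ₀ = (12.4362·0.229208 − 0.204082·15.1) / 0.025126 = -0.231162/0.025126 ≈ -9.2.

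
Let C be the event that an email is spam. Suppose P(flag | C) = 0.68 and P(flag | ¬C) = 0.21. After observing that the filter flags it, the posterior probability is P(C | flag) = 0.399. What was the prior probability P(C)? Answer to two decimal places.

P(C) = 0.17

Bayes' rule in odds form gives O(C|E) = O(C)·[P(E|C)/P(E|¬C)], hence O(C) = O(C|E)/LR.
Posterior odds = 0.399/(1−0.399) = 0.6639. LR = 0.68/0.21 = 3.2381.
Prior odds = 0.6639/3.2381 = 0.2050, so P(C) = 0.2050/(1+0.2050) ≈ 0.17.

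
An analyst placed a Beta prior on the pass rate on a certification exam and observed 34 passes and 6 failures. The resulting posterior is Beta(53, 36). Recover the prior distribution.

Beta(19, 30)

Beta is conjugate to the binomial likelihood: posterior = Beta(α+s, β+f).
So α = 53 − 34 = 19 and β = 36 − 6 = 30.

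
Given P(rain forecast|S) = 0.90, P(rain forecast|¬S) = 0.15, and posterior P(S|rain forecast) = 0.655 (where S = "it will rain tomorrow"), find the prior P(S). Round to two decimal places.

Bayes' rule in odds form gives O(S|E) = O(S)·[P(E|S)/P(E|¬S)], hence O(S) = O(S|E)/LR.
Posterior odds = 0.655/(1−0.655) = 1.8986. LR = 0.90/0.15 = 6.0000.
Prior odds = 1.8986/6.0000 = 0.3164, so P(S) = 0.3164/(1+0.3164) ≈ 0.24.

P(S) = 0.24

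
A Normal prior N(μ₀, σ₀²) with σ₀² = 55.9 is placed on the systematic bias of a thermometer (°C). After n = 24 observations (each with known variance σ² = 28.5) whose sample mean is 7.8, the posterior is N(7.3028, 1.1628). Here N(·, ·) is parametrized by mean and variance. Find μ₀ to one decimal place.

μ₀ = -16.1

The posterior mean is a precision-weighted average: μ_n = (τ₀μ₀ + τ_data·x̄)/(τ₀+τ_data), with τ₀=1/σ₀² and τ_data=n/σ².
Here τ₀ = 1/55.9 = 0.017889 and τ_data = 24/28.5 = 0.842105, so τ_n = 0.859994.
Rearranging for μ₀: μ₀ = (μ_n·τ_n − τ_data·x̄)/τ₀ = (7.3028·0.859994 − 0.842105·7.8) / 0.017889 = -0.288055/0.017889 ≈ -16.1.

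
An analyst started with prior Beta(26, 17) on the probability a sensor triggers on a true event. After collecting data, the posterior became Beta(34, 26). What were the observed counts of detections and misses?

Under Beta–binomial conjugacy the posterior parameters are (α+s, β+f).
So s = 34 − 26 = 8 and f = 26 − 17 = 9.

8 detections and 9 misses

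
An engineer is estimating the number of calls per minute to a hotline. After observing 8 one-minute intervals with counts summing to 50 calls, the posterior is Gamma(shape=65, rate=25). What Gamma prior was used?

A Gamma(α, β) prior (rate parametrization) on a Poisson rate with n observations summing to S gives posterior Gamma(α+S, β+n).
So α = 65 − 50 = 15 and β = 25 − 8 = 17.

Gamma(shape=15, rate=17)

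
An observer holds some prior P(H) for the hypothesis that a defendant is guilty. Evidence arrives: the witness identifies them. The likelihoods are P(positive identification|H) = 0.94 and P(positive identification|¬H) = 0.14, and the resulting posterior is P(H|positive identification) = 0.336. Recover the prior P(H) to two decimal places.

In odds form, posterior odds = prior odds × likelihood ratio, so prior odds = posterior odds ÷ LR.
Posterior odds = 0.336/(1−0.336) = 0.5060. LR = 0.94/0.14 = 6.7143.
Prior odds = 0.5060/6.7143 = 0.0754, so P(H) = 0.0754/(1+0.0754) ≈ 0.07.

P(H) = 0.07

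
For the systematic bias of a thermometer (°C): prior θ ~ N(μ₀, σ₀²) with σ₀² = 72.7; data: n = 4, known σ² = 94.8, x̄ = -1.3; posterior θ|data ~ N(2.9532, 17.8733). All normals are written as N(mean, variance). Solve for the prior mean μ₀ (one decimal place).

The posterior mean is a precision-weighted average: μ_n = (τ₀μ₀ + τ_data·x̄)/(τ₀+τ_data), with τ₀=1/σ₀² and τ_data=n/σ².
Here τ₀ = 1/72.7 = 0.013755 and τ_data = 4/94.8 = 0.042194, so τ_n = 0.055949.
Rearranging for μ₀: μ₀ = (μ_n·τ_n − τ_data·x̄)/τ₀ = (2.9532·0.055949 − 0.042194·-1.3) / 0.013755 = 0.220081/0.013755 ≈ 16.0.

μ₀ = 16.0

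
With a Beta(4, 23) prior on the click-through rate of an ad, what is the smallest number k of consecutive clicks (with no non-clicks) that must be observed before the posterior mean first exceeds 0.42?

After k clicks and 0 non-clicks the posterior is Beta(4+k, 23), with mean (4+k)/(4+23+k).
Set (4+k)/(27+k) > 0.42 and solve: k > (0.42·27 − 4)/(1 − 0.42) = 12.655.
The smallest integer exceeding 12.655 is 13.

k = 13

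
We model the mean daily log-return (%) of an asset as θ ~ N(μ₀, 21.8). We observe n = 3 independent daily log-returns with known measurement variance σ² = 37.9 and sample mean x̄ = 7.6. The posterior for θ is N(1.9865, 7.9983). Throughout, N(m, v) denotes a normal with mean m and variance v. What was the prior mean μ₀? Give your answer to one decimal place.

The posterior mean is a precision-weighted average: μ_n = (τ₀μ₀ + τ_data·x̄)/(τ₀+τ_data), with τ₀=1/σ₀² and τ_data=n/σ².
Here τ₀ = 1/21.8 = 0.045872 and τ_data = 3/37.9 = 0.079156, so τ_n = 0.125028.
Rearranging for μ₀: μ₀ = (μ_n·τ_n − τ_data·x̄)/τ₀ = (1.9865·0.125028 − 0.079156·7.6) / 0.045872 = -0.353217/0.045872 ≈ -7.7.

μ₀ = -7.7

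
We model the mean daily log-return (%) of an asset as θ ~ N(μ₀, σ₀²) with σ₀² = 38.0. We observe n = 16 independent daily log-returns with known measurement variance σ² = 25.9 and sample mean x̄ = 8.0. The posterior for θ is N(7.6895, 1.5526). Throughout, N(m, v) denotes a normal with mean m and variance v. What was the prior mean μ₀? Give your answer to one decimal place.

μ₀ = 0.4

With known observation variance, the Normal–Normal posterior has precision τ_n = τ₀ + n/σ² and mean μ_n = (τ₀μ₀ + (n/σ²)x̄)/τ_n.
Here τ₀ = 1/38.0 = 0.026316 and τ_data = 16/25.9 = 0.617761, so τ_n = 0.644077.
Rearranging for μ₀: μ₀ = (μ_n·τ_n − τ_data·x̄)/τ₀ = (7.6895·0.644077 − 0.617761·8.0) / 0.026316 = 0.010542/0.026316 ≈ 0.4.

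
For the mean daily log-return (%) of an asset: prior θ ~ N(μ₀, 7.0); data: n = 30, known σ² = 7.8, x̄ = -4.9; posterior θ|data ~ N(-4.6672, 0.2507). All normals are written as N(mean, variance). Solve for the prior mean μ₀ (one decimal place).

With known observation variance, the Normal–Normal posterior has precision τ_n = τ₀ + n/σ² and mean μ_n = (τ₀μ₀ + (n/σ²)x̄)/τ_n.
Here τ₀ = 1/7.0 = 0.142857 and τ_data = 30/7.8 = 3.846154, so τ_n = 3.989011.
Rearranging for μ₀: μ₀ = (μ_n·τ_n − τ_data·x̄)/τ₀ = (-4.6672·3.989011 − 3.846154·-4.9) / 0.142857 = 0.228642/0.142857 ≈ 1.6.

μ₀ = 1.6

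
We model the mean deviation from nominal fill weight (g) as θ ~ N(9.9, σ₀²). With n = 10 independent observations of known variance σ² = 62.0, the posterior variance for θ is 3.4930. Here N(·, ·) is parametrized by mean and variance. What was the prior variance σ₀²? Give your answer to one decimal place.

σ₀² = 8.0

Posterior precision equals prior precision plus data precision: 1/σ_n² = 1/σ₀² + n/σ².
So 1/σ₀² = 1/3.4930 − 10/62.0 = 0.286287 − 0.161290 = 0.124997.
Hence σ₀² = 1/0.124997 ≈ 8.0.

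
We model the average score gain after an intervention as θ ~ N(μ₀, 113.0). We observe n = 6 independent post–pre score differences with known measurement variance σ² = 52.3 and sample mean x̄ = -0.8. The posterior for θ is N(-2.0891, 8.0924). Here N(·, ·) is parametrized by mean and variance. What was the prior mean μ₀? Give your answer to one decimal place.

μ₀ = -18.8

With known observation variance, the Normal–Normal posterior has precision τ_n = τ₀ + n/σ² and mean μ_n = (τ₀μ₀ + (n/σ²)x̄)/τ_n.
Here τ₀ = 1/113.0 = 0.008850 and τ_data = 6/52.3 = 0.114723, so τ_n = 0.123573.
Rearranging for μ₀: μ₀ = (μ_n·τ_n − τ_data·x̄)/τ₀ = (-2.0891·0.123573 − 0.114723·-0.8) / 0.008850 = -0.166378/0.008850 ≈ -18.8.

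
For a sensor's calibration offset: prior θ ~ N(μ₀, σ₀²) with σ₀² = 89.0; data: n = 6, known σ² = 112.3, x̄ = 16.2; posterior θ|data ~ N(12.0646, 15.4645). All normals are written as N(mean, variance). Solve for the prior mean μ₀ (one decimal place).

With known observation variance, the Normal–Normal posterior has precision τ_n = τ₀ + n/σ² and mean μ_n = (τ₀μ₀ + (n/σ²)x̄)/τ_n.
Here τ₀ = 1/89.0 = 0.011236 and τ_data = 6/112.3 = 0.053428, so τ_n = 0.064664.
Rearranging for μ₀: μ₀ = (μ_n·τ_n − τ_data·x̄)/τ₀ = (12.0646·0.064664 − 0.053428·16.2) / 0.011236 = -0.085388/0.011236 ≈ -7.6.

μ₀ = -7.6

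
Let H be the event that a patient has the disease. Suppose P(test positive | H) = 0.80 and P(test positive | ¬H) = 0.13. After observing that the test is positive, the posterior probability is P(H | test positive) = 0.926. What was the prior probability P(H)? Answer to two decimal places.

Bayes' rule in odds form gives O(H|E) = O(H)·[P(E|H)/P(E|¬H)], hence O(H) = O(H|E)/LR.
Posterior odds = 0.926/(1−0.926) = 12.5135. LR = 0.80/0.13 = 6.1538.
Prior odds = 12.5135/6.1538 = 2.0335, so P(H) = 2.0335/(1+2.0335) ≈ 0.67.

P(H) = 0.67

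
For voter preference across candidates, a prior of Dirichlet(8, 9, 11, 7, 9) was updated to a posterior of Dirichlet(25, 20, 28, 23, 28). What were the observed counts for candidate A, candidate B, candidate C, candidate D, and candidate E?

counts (17, 11, 17, 16, 19)

For a Dirichlet(α) prior with multinomial counts c, the posterior is Dirichlet(α + c) componentwise.
Counts are posterior − prior componentwise: 25−8=17, 20−9=11, 28−11=17, 23−7=16, 28−9=19.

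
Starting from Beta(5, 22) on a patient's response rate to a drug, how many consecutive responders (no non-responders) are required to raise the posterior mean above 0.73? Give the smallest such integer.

After k responders and 0 non-responders the posterior is Beta(5+k, 22), with mean (5+k)/(5+22+k).
Set (5+k)/(27+k) > 0.73 and solve: k > (0.73·27 − 5)/(1 − 0.73) = 54.481.
The smallest integer exceeding 54.481 is 55.

k = 55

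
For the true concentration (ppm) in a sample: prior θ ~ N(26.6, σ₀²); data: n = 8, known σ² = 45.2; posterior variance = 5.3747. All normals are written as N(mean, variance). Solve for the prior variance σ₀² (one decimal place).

σ₀² = 110.3

Posterior precision equals prior precision plus data precision: 1/σ_n² = 1/σ₀² + n/σ².
So 1/σ₀² = 1/5.3747 − 8/45.2 = 0.186057 − 0.176991 = 0.009066.
Hence σ₀² = 1/0.009066 ≈ 110.3.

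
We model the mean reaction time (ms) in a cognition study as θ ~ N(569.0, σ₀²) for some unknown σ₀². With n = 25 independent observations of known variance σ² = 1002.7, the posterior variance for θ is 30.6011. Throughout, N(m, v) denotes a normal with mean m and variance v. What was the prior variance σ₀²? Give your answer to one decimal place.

σ₀² = 129.1

Posterior precision equals prior precision plus data precision: 1/σ_n² = 1/σ₀² + n/σ².
So 1/σ₀² = 1/30.6011 − 25/1002.7 = 0.032679 − 0.024933 = 0.007746.
Hence σ₀² = 1/0.007746 ≈ 129.1.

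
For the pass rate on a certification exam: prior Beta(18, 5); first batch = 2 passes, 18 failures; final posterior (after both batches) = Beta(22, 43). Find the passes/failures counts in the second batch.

Sequential conjugate updates are equivalent to a single update on the pooled data, so total successes = posterior α − prior α and total failures = posterior β − prior β.
Total across both batches: 22−18=4 passes, 43−5=38 failures.
Subtract the first batch: 4−2=2 passes and 38−18=20 failures.

2 passes and 20 failures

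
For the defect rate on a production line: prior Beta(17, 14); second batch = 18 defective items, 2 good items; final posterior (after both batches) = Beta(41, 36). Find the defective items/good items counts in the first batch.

Because Beta–binomial updating is additive in the counts, the combined data contributed (α_post−α_prior, β_post−β_prior) successes and failures.
Total across both batches: 41−17=24 defective items, 36−14=22 good items.
Subtract the second batch: 24−18=6 defective items and 22−2=20 good items.

6 defective items and 20 good items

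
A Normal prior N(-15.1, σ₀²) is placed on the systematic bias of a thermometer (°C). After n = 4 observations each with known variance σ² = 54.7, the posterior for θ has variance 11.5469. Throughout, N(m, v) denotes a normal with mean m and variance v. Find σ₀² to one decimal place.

For the Normal–Normal model with known σ², precisions add: τ_n = τ₀ + n/σ².
So 1/σ₀² = 1/11.5469 − 4/54.7 = 0.086603 − 0.073126 = 0.013477.
Hence σ₀² = 1/0.013477 ≈ 74.2.

σ₀² = 74.2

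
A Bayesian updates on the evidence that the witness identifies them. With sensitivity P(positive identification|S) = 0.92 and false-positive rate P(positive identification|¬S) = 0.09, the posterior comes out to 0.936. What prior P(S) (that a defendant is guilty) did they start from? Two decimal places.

Bayes' rule in odds form gives O(S|E) = O(S)·[P(E|S)/P(E|¬S)], hence O(S) = O(S|E)/LR.
Posterior odds = 0.936/(1−0.936) = 14.6250. LR = 0.92/0.09 = 10.2222.
Prior odds = 14.6250/10.2222 = 1.4307, so P(S) = 1.4307/(1+1.4307) ≈ 0.59.

P(S) = 0.59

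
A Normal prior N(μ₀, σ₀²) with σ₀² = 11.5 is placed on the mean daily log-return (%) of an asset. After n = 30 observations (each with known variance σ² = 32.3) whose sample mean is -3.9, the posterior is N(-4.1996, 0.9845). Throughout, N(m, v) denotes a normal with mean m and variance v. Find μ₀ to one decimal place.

The posterior mean is a precision-weighted average: μ_n = (τ₀μ₀ + τ_data·x̄)/(τ₀+τ_data), with τ₀=1/σ₀² and τ_data=n/σ².
Here τ₀ = 1/11.5 = 0.086957 and τ_data = 30/32.3 = 0.928793, so τ_n = 1.015750.
Rearranging for μ₀: μ₀ = (μ_n·τ_n − τ_data·x̄)/τ₀ = (-4.1996·1.015750 − 0.928793·-3.9) / 0.086957 = -0.643451/0.086957 ≈ -7.4.

μ₀ = -7.4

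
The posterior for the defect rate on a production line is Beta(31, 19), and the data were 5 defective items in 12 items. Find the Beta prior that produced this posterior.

Beta(26, 12)

Under Beta–binomial conjugacy the posterior parameters are (a+s, b+f).
So a = 31 − 5 = 26 and b = 19 − 7 = 12.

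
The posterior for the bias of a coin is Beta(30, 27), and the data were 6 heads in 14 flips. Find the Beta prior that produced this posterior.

Beta(24, 19)

A Beta(α, β) prior with s successes and f failures in binomial data gives a Beta(α+s, β+f) posterior.
So α = 30 − 6 = 24 and β = 27 − 8 = 19.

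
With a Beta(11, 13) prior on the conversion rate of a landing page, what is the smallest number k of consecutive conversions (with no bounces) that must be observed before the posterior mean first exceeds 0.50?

After k conversions and 0 bounces the posterior is Beta(11+k, 13), with mean (11+k)/(11+13+k).
Set (11+k)/(24+k) > 0.50 and solve: k > (0.50·24 − 11)/(1 − 0.50) = 2.000.
The smallest integer exceeding 2.000 is 3, and checking k=3: (14)/(27) = 0.5185 > 0.50.

k = 3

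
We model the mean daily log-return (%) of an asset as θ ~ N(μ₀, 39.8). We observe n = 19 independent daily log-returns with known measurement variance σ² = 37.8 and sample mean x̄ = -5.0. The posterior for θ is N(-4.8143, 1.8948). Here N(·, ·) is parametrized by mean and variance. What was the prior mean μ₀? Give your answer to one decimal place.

μ₀ = -1.1

The posterior mean is a precision-weighted average: μ_n = (τ₀μ₀ + τ_data·x̄)/(τ₀+τ_data), with τ₀=1/σ₀² and τ_data=n/σ².
Here τ₀ = 1/39.8 = 0.025126 and τ_data = 19/37.8 = 0.502646, so τ_n = 0.527772.
Rearranging for μ₀: μ₀ = (μ_n·τ_n − τ_data·x̄)/τ₀ = (-4.8143·0.527772 − 0.502646·-5.0) / 0.025126 = -0.027623/0.025126 ≈ -1.1.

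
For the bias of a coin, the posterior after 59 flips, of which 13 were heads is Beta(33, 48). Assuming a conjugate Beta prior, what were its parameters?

Under Beta–binomial conjugacy the posterior parameters are (α+s, β+f).
So α = 33 − 13 = 20 and β = 48 − 46 = 2.

Beta(20, 2)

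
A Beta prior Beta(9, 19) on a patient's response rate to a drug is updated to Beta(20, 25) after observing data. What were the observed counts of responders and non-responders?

A Beta(a, b) prior with s successes and f failures in binomial data gives a Beta(a+s, b+f) posterior.
So s = 20 − 9 = 11 and f = 25 − 19 = 6.

11 responders and 6 non-responders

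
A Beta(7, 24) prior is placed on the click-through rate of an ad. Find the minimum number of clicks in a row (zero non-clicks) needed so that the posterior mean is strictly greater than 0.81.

k = 96

After k clicks and 0 non-clicks the posterior is Beta(7+k, 24), with mean (7+k)/(7+24+k).
Set (7+k)/(31+k) > 0.81 and solve: k > (0.81·31 − 7)/(1 − 0.81) = 95.316.
The smallest integer exceeding 95.316 is 96, and checking k=96: (103)/(127) = 0.8110 > 0.81.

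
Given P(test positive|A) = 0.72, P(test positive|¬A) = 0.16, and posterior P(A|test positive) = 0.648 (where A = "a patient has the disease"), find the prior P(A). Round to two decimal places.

P(A) = 0.29

Bayes' rule in odds form gives O(A|E) = O(A)·[P(E|A)/P(E|¬A)], hence O(A) = O(A|E)/LR.
Posterior odds = 0.648/(1−0.648) = 1.8409. LR = 0.72/0.16 = 4.5000.
Prior odds = 1.8409/4.5000 = 0.4091, so P(A) = 0.4091/(1+0.4091) ≈ 0.29.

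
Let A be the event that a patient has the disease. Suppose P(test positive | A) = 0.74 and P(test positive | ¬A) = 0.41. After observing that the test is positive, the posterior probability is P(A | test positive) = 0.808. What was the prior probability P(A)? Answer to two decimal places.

P(A) = 0.70

In odds form, posterior odds = prior odds × likelihood ratio, so prior odds = posterior odds ÷ LR.
Posterior odds = 0.808/(1−0.808) = 4.2083. LR = 0.74/0.41 = 1.8049.
Prior odds = 4.2083/1.8049 = 2.3316, so P(A) = 2.3316/(1+2.3316) ≈ 0.70.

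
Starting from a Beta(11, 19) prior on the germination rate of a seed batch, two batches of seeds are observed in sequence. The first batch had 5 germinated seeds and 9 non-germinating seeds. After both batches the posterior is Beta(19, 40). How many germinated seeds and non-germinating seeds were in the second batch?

Sequential conjugate updates are equivalent to a single update on the pooled data, so total successes = posterior α − prior α and total failures = posterior β − prior β.
Total across both batches: 19−11=8 germinated seeds, 40−19=21 non-germinating seeds.
Subtract the first batch: 8−5=3 germinated seeds and 21−9=12 non-germinating seeds.

3 germinated seeds and 12 non-germinating seeds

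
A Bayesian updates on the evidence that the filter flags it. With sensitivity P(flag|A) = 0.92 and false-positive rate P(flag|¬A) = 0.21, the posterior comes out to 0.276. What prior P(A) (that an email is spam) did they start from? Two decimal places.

P(A) = 0.08

In odds form, posterior odds = prior odds × likelihood ratio, so prior odds = posterior odds ÷ LR.
Posterior odds = 0.276/(1−0.276) = 0.3812. LR = 0.92/0.21 = 4.3810.
Prior odds = 0.3812/4.3810 = 0.0870, so P(A) = 0.0870/(1+0.0870) ≈ 0.08.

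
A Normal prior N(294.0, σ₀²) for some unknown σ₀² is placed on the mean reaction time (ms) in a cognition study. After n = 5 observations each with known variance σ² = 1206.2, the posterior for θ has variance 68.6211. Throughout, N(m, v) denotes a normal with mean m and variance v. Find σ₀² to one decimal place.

Posterior precision equals prior precision plus data precision: 1/σ_n² = 1/σ₀² + n/σ².
So 1/σ₀² = 1/68.6211 − 5/1206.2 = 0.014573 − 0.004145 = 0.010428.
Hence σ₀² = 1/0.010428 ≈ 95.9.

σ₀² = 95.9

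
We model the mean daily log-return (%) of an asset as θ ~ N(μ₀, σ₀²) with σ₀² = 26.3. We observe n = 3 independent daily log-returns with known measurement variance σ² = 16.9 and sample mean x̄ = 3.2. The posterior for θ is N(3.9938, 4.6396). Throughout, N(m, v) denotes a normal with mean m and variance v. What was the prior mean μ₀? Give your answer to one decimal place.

μ₀ = 7.7

The posterior mean is a precision-weighted average: μ_n = (τ₀μ₀ + τ_data·x̄)/(τ₀+τ_data), with τ₀=1/σ₀² and τ_data=n/σ².
Here τ₀ = 1/26.3 = 0.038023 and τ_data = 3/16.9 = 0.177515, so τ_n = 0.215538.
Rearranging for μ₀: μ₀ = (μ_n·τ_n − τ_data·x̄)/τ₀ = (3.9938·0.215538 − 0.177515·3.2) / 0.038023 = 0.292768/0.038023 ≈ 7.7.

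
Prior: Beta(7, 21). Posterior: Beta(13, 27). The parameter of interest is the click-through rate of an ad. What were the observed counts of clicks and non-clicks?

Beta is conjugate to the binomial likelihood: posterior = Beta(a+s, b+f).
Match parameters: s=13−7=6, f=27−21=6.

6 clicks and 6 non-clicks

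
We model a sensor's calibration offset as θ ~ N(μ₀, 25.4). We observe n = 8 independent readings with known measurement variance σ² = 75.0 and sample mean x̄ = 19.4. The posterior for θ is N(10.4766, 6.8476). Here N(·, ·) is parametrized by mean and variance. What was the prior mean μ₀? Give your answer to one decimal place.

The posterior mean is a precision-weighted average: μ_n = (τ₀μ₀ + τ_data·x̄)/(τ₀+τ_data), with τ₀=1/σ₀² and τ_data=n/σ².
Here τ₀ = 1/25.4 = 0.039370 and τ_data = 8/75.0 = 0.106667, so τ_n = 0.146037.
Rearranging for μ₀: μ₀ = (μ_n·τ_n − τ_data·x̄)/τ₀ = (10.4766·0.146037 − 0.106667·19.4) / 0.039370 = -0.539369/0.039370 ≈ -13.7.

μ₀ = -13.7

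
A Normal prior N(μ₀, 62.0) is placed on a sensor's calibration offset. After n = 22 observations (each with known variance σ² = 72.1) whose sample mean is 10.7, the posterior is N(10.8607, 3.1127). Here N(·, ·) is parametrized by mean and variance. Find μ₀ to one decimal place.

The posterior mean is a precision-weighted average: μ_n = (τ₀μ₀ + τ_data·x̄)/(τ₀+τ_data), with τ₀=1/σ₀² and τ_data=n/σ².
Here τ₀ = 1/62.0 = 0.016129 and τ_data = 22/72.1 = 0.305132, so τ_n = 0.321261.
Rearranging for μ₀: μ₀ = (μ_n·τ_n − τ_data·x̄)/τ₀ = (10.8607·0.321261 − 0.305132·10.7) / 0.016129 = 0.224207/0.016129 ≈ 13.9.

μ₀ = 13.9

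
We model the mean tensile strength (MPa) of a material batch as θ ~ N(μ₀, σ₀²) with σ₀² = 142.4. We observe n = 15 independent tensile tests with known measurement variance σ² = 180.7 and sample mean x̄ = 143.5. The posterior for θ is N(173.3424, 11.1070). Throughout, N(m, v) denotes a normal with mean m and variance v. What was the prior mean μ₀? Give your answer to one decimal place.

With known observation variance, the Normal–Normal posterior has precision τ_n = τ₀ + n/σ² and mean μ_n = (τ₀μ₀ + (n/σ²)x̄)/τ_n.
Here τ₀ = 1/142.4 = 0.007022 and τ_data = 15/180.7 = 0.083011, so τ_n = 0.090033.
Rearranging for μ₀: μ₀ = (μ_n·τ_n − τ_data·x̄)/τ₀ = (173.3424·0.090033 − 0.083011·143.5) / 0.007022 = 3.694458/0.007022 ≈ 526.1.

μ₀ = 526.1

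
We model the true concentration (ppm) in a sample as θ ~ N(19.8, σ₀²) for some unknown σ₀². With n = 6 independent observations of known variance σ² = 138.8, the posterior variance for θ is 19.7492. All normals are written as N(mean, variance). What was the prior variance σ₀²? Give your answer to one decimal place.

σ₀² = 135.0

Posterior precision equals prior precision plus data precision: 1/σ_n² = 1/σ₀² + n/σ².
So 1/σ₀² = 1/19.7492 − 6/138.8 = 0.050635 − 0.043228 = 0.007407.
Hence σ₀² = 1/0.007407 ≈ 135.0.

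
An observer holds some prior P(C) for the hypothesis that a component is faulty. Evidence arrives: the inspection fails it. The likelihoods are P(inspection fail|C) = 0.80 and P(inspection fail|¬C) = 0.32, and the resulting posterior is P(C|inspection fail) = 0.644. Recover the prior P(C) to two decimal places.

In odds form, posterior odds = prior odds × likelihood ratio, so prior odds = posterior odds ÷ LR.
Posterior odds = 0.644/(1−0.644) = 1.8090. LR = 0.80/0.32 = 2.5000.
Prior odds = 1.8090/2.5000 = 0.7236, so P(C) = 0.7236/(1+0.7236) ≈ 0.42.

P(C) = 0.42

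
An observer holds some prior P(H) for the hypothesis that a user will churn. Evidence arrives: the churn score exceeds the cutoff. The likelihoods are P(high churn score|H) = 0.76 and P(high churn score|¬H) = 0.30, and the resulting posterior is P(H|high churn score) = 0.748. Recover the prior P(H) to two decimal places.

P(H) = 0.54

Bayes' rule in odds form gives O(H|E) = O(H)·[P(E|H)/P(E|¬H)], hence O(H) = O(H|E)/LR.
Posterior odds = 0.748/(1−0.748) = 2.9683. LR = 0.76/0.30 = 2.5333.
Prior odds = 2.9683/2.5333 = 1.1717, so P(H) = 1.1717/(1+1.1717) ≈ 0.54.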